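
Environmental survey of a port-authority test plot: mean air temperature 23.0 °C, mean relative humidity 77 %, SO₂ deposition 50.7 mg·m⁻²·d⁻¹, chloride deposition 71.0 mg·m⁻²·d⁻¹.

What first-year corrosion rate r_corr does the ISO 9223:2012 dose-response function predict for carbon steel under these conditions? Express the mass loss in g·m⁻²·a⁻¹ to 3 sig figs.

carbon steel: T>10 °C ⇒ hinge -0.054·(23.0−10) = -0.7020
  Pd branch = 1.77·Pd^0.52·e^(0.02·RH+f) = 31.51 μm/a
  Cl⁻ term: 0.102·71.0^0.62·exp(0.033·77+0.04·23.0) = 45.65
  r_corr = 31.51 + 45.65 = 77.17 μm/a
Convert to mass loss: 77.17 μm/a × 7.85 g/cm³ = 605.8 g·m⁻²·a⁻¹

r_corr = 606 g·m⁻²·a⁻¹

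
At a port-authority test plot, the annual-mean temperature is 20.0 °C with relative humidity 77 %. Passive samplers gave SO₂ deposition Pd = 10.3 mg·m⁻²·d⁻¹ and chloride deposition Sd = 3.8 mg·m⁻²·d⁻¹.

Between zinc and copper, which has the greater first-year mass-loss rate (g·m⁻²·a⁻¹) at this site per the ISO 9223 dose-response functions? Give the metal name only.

copper

zinc: temperature factor f = -0.071·(10.0) = -0.7100
  sulphur-dioxide contribution → 0.6112 μm/a
  chloride contribution → 0.3796 μm/a
  ⇒ r_corr(zinc) = 0.9908 μm/a
  mass loss = 0.9908 μm/a × 7.14 g/cm³ = 7.074 g·m⁻²·a⁻¹
copper: f(T) = -0.080·(T−10) [T>10 °C] = -0.8000
  sulphur-dioxide contribution → 0.4104 μm/a
  chloride contribution → 0.6262 μm/a
  total first-year rate 1.037 μm/a
  mass loss = 1.037 μm/a × 8.96 g/cm³ = 9.288 g·m⁻²·a⁻¹
Ordering by g·m⁻²·a⁻¹: copper (9.29) > zinc (7.07)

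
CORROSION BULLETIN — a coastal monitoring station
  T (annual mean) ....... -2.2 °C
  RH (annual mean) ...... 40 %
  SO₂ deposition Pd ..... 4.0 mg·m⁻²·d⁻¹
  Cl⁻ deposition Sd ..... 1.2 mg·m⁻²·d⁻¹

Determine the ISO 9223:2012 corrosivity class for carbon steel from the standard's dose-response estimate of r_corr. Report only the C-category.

C2

carbon steel: temperature factor f = +0.150·(-12.2) = -1.8300
  sulphur-dioxide contribution → 1.299 μm/a
  chloride contribution → 0.3915 μm/a
  total first-year rate 1.691 μm/a
Category bounds: 1.3…25 μm/a bracket r_corr ⇒ C2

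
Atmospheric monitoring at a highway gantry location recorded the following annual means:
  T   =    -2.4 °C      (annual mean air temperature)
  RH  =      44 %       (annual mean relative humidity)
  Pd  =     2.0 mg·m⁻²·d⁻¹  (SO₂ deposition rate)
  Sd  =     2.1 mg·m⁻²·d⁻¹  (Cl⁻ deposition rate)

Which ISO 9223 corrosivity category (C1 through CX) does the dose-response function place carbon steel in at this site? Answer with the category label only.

carbon steel: T≤10 °C ⇒ hinge +0.150·(-2.4−10) = -1.8600
  SO₂ term: 1.77·2.0^0.52·exp(0.02·44-1.8600) = 0.9526
  Sd branch = 0.102·Sd^0.62·e^(0.033·RH+0.04·T) = 0.627 μm/a
  sum: 0.9526 + 0.627 → r_corr = 1.58 μm/a
ISO 9223 Table 2 (carbon steel): 1.3 < 1.58 ≤ 25 μm/a ⇒ C2

C2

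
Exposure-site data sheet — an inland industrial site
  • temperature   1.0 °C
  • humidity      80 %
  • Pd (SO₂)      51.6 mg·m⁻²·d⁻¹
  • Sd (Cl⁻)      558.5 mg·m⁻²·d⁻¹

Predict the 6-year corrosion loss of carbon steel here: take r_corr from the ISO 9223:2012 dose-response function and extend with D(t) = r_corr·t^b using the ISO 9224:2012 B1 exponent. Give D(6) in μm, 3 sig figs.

D(6) = 237 μm

carbon steel: f(T) = +0.150·(T−10) [T≤10 °C] = -1.3500
  SO₂ term: 1.77·51.6^0.52·exp(0.02·80-1.3500) = 17.67
  Cl⁻ term: 0.102·558.5^0.62·exp(0.033·80+0.04·1.0) = 75.1
  sum: 17.67 + 75.1 → r_corr = 92.77 μm/a
Long-term exponent b (ISO 9224 Table 2, B1) = 0.523
  D(6) = 92.77 × 6^0.523 = 92.77 × 2.553 = 236.8 μm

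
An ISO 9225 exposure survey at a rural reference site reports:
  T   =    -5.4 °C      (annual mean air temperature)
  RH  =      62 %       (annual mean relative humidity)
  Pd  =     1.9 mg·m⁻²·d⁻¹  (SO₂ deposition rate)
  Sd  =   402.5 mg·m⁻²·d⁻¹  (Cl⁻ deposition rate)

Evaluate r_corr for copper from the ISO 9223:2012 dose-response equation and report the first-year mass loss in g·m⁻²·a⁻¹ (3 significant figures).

r_corr = 3.63 g·m⁻²·a⁻¹

copper: f(T) = +0.126·(T−10) [T≤10 °C] = -1.9404
  Pd branch = 0.0053·Pd^0.26·e^(0.059·RH+f) = 0.03489 μm/a
  Sd branch = 0.01025·Sd^0.27·e^(0.036·RH+0.049·T) = 0.3702 μm/a
  sum: 0.03489 + 0.3702 → r_corr = 0.4051 μm/a
Convert to mass loss: 0.4051 μm/a × 8.96 g/cm³ = 3.63 g·m⁻²·a⁻¹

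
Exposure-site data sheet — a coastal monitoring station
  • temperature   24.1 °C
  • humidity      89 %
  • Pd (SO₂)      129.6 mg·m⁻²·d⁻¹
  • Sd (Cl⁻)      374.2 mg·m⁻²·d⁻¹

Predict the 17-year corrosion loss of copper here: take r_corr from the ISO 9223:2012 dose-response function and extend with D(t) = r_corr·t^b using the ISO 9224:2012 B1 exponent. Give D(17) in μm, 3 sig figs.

copper: T>10 °C ⇒ hinge -0.080·(24.1−10) = -1.1280
  SO₂ term: 0.0053·129.6^0.26·exp(0.059·89-1.1280) = 1.159
  Cl⁻ term: 0.01025·374.2^0.27·exp(0.036·89+0.049·24.1) = 4.072
  sum: 1.159 + 4.072 → r_corr = 5.231 μm/a
Long-term exponent b (ISO 9224 Table 2, B1) = 0.667
  D(17) = 5.231 × 17^0.667 = 5.231 × 6.618 = 34.62 μm

D(17) = 34.6 μm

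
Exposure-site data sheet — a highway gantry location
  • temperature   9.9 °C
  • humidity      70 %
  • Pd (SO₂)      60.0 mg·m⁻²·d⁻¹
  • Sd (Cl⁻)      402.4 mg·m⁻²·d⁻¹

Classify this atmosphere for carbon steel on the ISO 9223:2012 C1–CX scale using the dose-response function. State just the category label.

C5

carbon steel: f(T) = +0.150·(T−10) [T≤10 °C] = -0.0150
  Pd branch = 1.77·Pd^0.52·e^(0.02·RH+f) = 59.44 μm/a
  Sd branch = 0.102·Sd^0.62·e^(0.033·RH+0.04·T) = 62.91 μm/a
  r_corr = 59.44 + 62.91 = 122.3 μm/a
ISO 9223 Table 2 (carbon steel): 80 < 122 ≤ 200 μm/a ⇒ C5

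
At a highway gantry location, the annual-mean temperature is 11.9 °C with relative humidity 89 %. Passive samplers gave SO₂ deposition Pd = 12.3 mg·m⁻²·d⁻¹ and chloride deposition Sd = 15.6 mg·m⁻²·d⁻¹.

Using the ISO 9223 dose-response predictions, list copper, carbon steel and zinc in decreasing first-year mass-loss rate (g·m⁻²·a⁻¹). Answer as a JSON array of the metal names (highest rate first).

copper: temperature factor f = -0.080·(1.9) = -0.1520
  SO₂ term: 0.0053·12.3^0.26·exp(0.059·89-0.1520) = 1.668
  Sd branch = 0.01025·Sd^0.27·e^(0.036·RH+0.049·T) = 0.9497 μm/a
  r_corr = 1.668 + 0.9497 = 2.617 μm/a
  mass loss = 2.617 μm/a × 8.96 g/cm³ = 23.45 g·m⁻²·a⁻¹
carbon steel: T>10 °C ⇒ hinge -0.054·(11.9−10) = -0.1026
  Pd branch = 1.77·Pd^0.52·e^(0.02·RH+f) = 34.93 μm/a
  Cl⁻ term: 0.102·15.6^0.62·exp(0.033·89+0.04·11.9) = 17.01
  r_corr = 34.93 + 17.01 = 51.94 μm/a
  mass loss = 51.94 μm/a × 7.85 g/cm³ = 407.7 g·m⁻²·a⁻¹
zinc: f(T) = -0.071·(T−10) [T>10 °C] = -0.1349
  SO₂ term: 0.0129·12.3^0.44·exp(0.046·89-0.1349) = 2.04
  Sd branch = 0.0175·Sd^0.57·e^(0.008·RH+0.085·T) = 0.4695 μm/a
  sum: 2.04 + 0.4695 → r_corr = 2.509 μm/a
  mass loss = 2.509 μm/a × 7.14 g/cm³ = 17.92 g·m⁻²·a⁻¹
Ordering by g·m⁻²·a⁻¹: carbon steel (408) > copper (23.5) > zinc (17.9)

["carbon steel", "copper", "zinc"]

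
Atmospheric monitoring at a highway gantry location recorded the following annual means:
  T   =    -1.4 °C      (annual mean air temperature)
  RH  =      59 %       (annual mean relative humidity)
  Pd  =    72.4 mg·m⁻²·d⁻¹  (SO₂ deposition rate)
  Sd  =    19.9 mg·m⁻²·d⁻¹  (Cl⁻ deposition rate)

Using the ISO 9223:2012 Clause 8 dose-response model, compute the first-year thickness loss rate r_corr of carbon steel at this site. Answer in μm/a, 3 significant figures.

r_corr = 14.0 μm/a

carbon steel: T≤10 °C ⇒ hinge +0.150·(-1.4−10) = -1.7100
  SO₂ term: 1.77·72.4^0.52·exp(0.02·59-1.7100) = 9.657
  Cl⁻ term: 0.102·19.9^0.62·exp(0.033·59+0.04·-1.4) = 4.317
  r_corr = 9.657 + 4.317 = 13.97 μm/a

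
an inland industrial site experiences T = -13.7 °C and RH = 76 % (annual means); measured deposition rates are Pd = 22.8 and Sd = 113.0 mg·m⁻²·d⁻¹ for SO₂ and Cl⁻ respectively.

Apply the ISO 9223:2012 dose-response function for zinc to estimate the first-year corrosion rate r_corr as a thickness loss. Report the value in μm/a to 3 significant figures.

zinc: f(T) = +0.038·(T−10) [T≤10 °C] = -0.9006
  Pd branch = 0.0129·Pd^0.44·e^(0.046·RH+f) = 0.6843 μm/a
  Sd branch = 0.0175·Sd^0.57·e^(0.008·RH+0.085·T) = 0.1485 μm/a
  sum: 0.6843 + 0.1485 → r_corr = 0.8328 μm/a

r_corr = 0.833 μm/a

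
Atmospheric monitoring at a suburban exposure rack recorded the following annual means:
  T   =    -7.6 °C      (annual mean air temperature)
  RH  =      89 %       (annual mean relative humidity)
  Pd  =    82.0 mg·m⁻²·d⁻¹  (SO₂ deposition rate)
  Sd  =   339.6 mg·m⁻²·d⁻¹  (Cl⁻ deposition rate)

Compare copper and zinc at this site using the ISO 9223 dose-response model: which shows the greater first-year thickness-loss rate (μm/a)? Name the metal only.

copper: T≤10 °C ⇒ hinge +0.126·(-7.6−10) = -2.2176
  Pd branch = 0.0053·Pd^0.26·e^(0.059·RH+f) = 0.3461 μm/a
  Sd branch = 0.01025·Sd^0.27·e^(0.036·RH+0.049·T) = 0.8391 μm/a
  sum: 0.3461 + 0.8391 → r_corr = 1.185 μm/a
zinc: f(T) = +0.038·(T−10) [T≤10 °C] = -0.6688
  Pd branch = 0.0129·Pd^0.44·e^(0.046·RH+f) = 2.756 μm/a
  Sd branch = 0.0175·Sd^0.57·e^(0.008·RH+0.085·T) = 0.518 μm/a
  r_corr = 2.756 + 0.518 = 3.274 μm/a
Ordering by μm/a: zinc (3.27) > copper (1.19)

zinc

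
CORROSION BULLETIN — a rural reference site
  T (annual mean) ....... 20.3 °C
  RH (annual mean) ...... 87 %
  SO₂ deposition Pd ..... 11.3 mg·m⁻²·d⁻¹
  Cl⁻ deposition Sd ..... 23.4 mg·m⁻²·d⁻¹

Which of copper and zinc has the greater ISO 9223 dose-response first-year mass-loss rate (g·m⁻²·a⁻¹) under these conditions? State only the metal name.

copper: f(T) = -0.080·(T−10) [T>10 °C] = -0.8240
  sulphur-dioxide contribution → 0.7404 μm/a
  chloride contribution → 1.488 μm/a
  ⇒ r_corr(copper) = 2.228 μm/a
  mass loss = 2.228 μm/a × 8.96 g/cm³ = 19.97 g·m⁻²·a⁻¹
zinc: f(T) = -0.071·(T−10) [T>10 °C] = -0.7313
  sulphur-dioxide contribution → 0.9872 μm/a
  chloride contribution → 1.189 μm/a
  total first-year rate 2.176 μm/a
  mass loss = 2.176 μm/a × 7.14 g/cm³ = 15.54 g·m⁻²·a⁻¹
Ordering by g·m⁻²·a⁻¹: copper (20) > zinc (15.5)

copper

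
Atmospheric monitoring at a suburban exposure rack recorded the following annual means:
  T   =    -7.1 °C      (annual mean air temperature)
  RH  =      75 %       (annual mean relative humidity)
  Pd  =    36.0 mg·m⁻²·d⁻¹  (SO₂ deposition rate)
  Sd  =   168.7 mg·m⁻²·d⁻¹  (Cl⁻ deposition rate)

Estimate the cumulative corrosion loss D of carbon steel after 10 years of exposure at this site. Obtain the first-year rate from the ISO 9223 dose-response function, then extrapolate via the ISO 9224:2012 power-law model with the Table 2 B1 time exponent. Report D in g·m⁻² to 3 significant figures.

carbon steel: temperature factor f = +0.150·(-17.1) = -2.5650
  Pd branch = 1.77·Pd^0.52·e^(0.02·RH+f) = 3.933 μm/a
  Sd branch = 0.102·Sd^0.62·e^(0.033·RH+0.04·T) = 21.93 μm/a
  sum: 3.933 + 21.93 → r_corr = 25.86 μm/a
ISO 9224: D(t) = r_corr · t^b with b = 0.523 (carbon steel, B1)
  D(10) = 25.86 × 10^0.523 = 25.86 × 3.334 = 86.22 μm
  Mass loss = 86.22 μm × 7.85 g/cm³ = 676.8 g·m⁻²

D(10) = 677 g·m⁻²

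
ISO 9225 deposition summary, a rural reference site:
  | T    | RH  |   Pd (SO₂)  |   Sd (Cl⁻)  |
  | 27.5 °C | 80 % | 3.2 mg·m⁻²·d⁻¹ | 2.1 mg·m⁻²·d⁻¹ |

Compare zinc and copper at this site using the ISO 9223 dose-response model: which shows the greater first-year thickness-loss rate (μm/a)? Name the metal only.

zinc: T>10 °C ⇒ hinge -0.071·(27.5−10) = -1.2425
  SO₂ term: 0.0129·3.2^0.44·exp(0.046·80-1.2425) = 0.2463
  Cl⁻ term: 0.0175·2.1^0.57·exp(0.008·80+0.085·27.5) = 0.5246
  sum: 0.2463 + 0.5246 → r_corr = 0.7709 μm/a
copper: f(T) = -0.080·(T−10) [T>10 °C] = -1.4000
  Pd branch = 0.0053·Pd^0.26·e^(0.059·RH+f) = 0.1984 μm/a
  Sd branch = 0.01025·Sd^0.27·e^(0.036·RH+0.049·T) = 0.8584 μm/a
  sum: 0.1984 + 0.8584 → r_corr = 1.057 μm/a
Ordering by μm/a: copper (1.06) > zinc (0.771)

copper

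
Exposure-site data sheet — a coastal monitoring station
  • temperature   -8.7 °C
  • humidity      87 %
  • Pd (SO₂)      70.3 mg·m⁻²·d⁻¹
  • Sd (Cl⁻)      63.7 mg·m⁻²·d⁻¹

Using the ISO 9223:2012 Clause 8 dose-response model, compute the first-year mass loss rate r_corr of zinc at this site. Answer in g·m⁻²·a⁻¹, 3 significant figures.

zinc: temperature factor f = +0.038·(-18.7) = -0.7106
  Pd branch = 0.0129·Pd^0.44·e^(0.046·RH+f) = 2.253 μm/a
  Cl⁻ term: 0.0175·63.7^0.57·exp(0.008·87+0.085·-8.7) = 0.1789
  sum: 2.253 + 0.1789 → r_corr = 2.431 μm/a
Convert to mass loss: 2.431 μm/a × 7.14 g/cm³ = 17.36 g·m⁻²·a⁻¹

r_corr = 17.4 g·m⁻²·a⁻¹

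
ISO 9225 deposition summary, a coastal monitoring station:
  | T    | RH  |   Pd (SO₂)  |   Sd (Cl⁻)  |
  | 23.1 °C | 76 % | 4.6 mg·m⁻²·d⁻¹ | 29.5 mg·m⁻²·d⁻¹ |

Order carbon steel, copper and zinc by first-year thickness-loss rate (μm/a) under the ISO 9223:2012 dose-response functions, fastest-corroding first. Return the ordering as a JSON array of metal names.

carbon steel: T>10 °C ⇒ hinge -0.054·(23.1−10) = -0.7074
  sulphur-dioxide contribution → 8.821 μm/a
  chloride contribution → 25.73 μm/a
  ⇒ r_corr(carbon steel) = 34.55 μm/a
copper: T>10 °C ⇒ hinge -0.080·(23.1−10) = -1.0480
  sulphur-dioxide contribution → 0.2448 μm/a
  chloride contribution → 1.223 μm/a
  total first-year rate 1.468 μm/a
zinc: f(T) = -0.071·(T−10) [T>10 °C] = -0.9301
  sulphur-dioxide contribution → 0.3285 μm/a
  chloride contribution → 1.576 μm/a
  total first-year rate 1.905 μm/a
Ordering by μm/a: carbon steel (34.5) > zinc (1.9) > copper (1.47)

["carbon steel", "zinc", "copper"]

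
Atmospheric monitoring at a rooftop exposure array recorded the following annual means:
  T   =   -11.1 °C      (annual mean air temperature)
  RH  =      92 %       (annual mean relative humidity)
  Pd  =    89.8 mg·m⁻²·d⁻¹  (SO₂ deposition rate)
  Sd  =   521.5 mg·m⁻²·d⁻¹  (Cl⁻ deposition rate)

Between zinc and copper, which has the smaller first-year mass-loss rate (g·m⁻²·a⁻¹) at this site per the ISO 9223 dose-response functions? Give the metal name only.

zinc: T≤10 °C ⇒ hinge +0.038·(-11.1−10) = -0.8018
  sulphur-dioxide contribution → 2.882 μm/a
  chloride contribution → 0.5032 μm/a
  ⇒ r_corr(zinc) = 3.386 μm/a
  mass loss = 3.386 μm/a × 7.14 g/cm³ = 24.17 g·m⁻²·a⁻¹
copper: temperature factor f = +0.126·(-21.1) = -2.6586
  sulphur-dioxide contribution → 0.2722 μm/a
  chloride contribution → 0.8842 μm/a
  ⇒ r_corr(copper) = 1.156 μm/a
  mass loss = 1.156 μm/a × 8.96 g/cm³ = 10.36 g·m⁻²·a⁻¹
Ordering by g·m⁻²·a⁻¹: zinc (24.2) > copper (10.4)

copper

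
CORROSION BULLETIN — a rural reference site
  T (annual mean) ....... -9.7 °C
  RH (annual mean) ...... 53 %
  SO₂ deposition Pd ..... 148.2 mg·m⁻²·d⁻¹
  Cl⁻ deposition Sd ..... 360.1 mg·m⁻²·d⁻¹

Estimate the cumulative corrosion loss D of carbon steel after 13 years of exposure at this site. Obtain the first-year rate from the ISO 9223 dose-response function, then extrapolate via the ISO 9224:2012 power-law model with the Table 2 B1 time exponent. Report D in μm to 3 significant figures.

D(13) = 72.2 μm

carbon steel: f(T) = +0.150·(T−10) [T≤10 °C] = -2.9550
  SO₂ term: 1.77·148.2^0.52·exp(0.02·53-2.9550) = 3.58
  Cl⁻ term: 0.102·360.1^0.62·exp(0.033·53+0.04·-9.7) = 15.3
  r_corr = 3.58 + 15.3 = 18.88 μm/a
Long-term exponent b (ISO 9224 Table 2, B1) = 0.523
  D(13) = 18.88 × 13^0.523 = 18.88 × 3.825 = 72.2 μm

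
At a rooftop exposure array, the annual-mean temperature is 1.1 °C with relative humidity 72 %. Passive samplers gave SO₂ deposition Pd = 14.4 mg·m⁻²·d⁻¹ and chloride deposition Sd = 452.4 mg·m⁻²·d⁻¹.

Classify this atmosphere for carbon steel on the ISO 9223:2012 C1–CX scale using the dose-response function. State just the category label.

carbon steel: T≤10 °C ⇒ hinge +0.150·(1.1−10) = -1.3350
  Pd branch = 1.77·Pd^0.52·e^(0.02·RH+f) = 7.869 μm/a
  Cl⁻ term: 0.102·452.4^0.62·exp(0.033·72+0.04·1.1) = 50.82
  sum: 7.869 + 50.82 → r_corr = 58.69 μm/a
58.7 μm/a falls in (50, 80] for carbon steel → category C4

C4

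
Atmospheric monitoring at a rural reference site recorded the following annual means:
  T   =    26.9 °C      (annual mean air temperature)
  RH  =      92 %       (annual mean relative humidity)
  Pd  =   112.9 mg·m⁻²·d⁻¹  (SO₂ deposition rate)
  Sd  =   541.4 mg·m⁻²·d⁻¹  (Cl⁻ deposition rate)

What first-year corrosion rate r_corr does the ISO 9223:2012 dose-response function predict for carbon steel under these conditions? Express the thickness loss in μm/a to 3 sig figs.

carbon steel: T>10 °C ⇒ hinge -0.054·(26.9−10) = -0.9126
  sulphur-dioxide contribution → 52.26 μm/a
  chloride contribution → 308.5 μm/a
  ⇒ r_corr(carbon steel) = 360.7 μm/a

r_corr = 361 μm/a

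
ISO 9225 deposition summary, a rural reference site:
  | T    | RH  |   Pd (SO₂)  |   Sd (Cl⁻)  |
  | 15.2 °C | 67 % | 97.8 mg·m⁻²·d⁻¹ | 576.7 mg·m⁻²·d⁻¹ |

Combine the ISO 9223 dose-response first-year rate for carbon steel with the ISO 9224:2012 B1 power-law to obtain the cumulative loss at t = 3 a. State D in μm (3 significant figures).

carbon steel: temperature factor f = -0.054·(5.2) = -0.2808
  sulphur-dioxide contribution → 55.33 μm/a
  chloride contribution → 88.04 μm/a
  ⇒ r_corr(carbon steel) = 143.4 μm/a
Long-term exponent b (ISO 9224 Table 2, B1) = 0.523
  D(3) = 143.4 × 3^0.523 = 143.4 × 1.776 = 254.7 μm

D(3) = 255 μm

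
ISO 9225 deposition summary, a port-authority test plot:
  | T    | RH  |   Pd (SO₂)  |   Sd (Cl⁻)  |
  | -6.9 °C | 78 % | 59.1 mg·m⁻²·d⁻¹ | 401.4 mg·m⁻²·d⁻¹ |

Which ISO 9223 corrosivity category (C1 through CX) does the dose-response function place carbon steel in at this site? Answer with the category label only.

carbon steel: f(T) = +0.150·(T−10) [T≤10 °C] = -2.5350
  SO₂ term: 1.77·59.1^0.52·exp(0.02·78-2.5350) = 5.569
  Cl⁻ term: 0.102·401.4^0.62·exp(0.033·78+0.04·-6.9) = 41.77
  sum: 5.569 + 41.77 → r_corr = 47.34 μm/a
ISO 9223 Table 2 (carbon steel): 25 < 47.3 ≤ 50 μm/a ⇒ C3

C3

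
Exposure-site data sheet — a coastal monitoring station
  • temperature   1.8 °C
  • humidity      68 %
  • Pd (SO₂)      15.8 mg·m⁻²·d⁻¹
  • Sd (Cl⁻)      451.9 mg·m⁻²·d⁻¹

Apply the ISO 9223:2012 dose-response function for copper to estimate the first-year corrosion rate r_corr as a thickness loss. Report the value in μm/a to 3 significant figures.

copper: f(T) = +0.126·(T−10) [T≤10 °C] = -1.0332
  Pd branch = 0.0053·Pd^0.26·e^(0.059·RH+f) = 0.2136 μm/a
  Sd branch = 0.01025·Sd^0.27·e^(0.036·RH+0.049·T) = 0.6746 μm/a
  r_corr = 0.2136 + 0.6746 = 0.8882 μm/a

r_corr = 0.888 μm/a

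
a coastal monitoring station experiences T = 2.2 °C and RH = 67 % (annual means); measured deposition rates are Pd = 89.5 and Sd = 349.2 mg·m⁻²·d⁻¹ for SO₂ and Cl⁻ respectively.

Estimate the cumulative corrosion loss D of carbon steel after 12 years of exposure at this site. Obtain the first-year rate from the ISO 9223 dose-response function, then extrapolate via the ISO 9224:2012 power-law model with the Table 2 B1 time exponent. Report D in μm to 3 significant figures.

carbon steel: T≤10 °C ⇒ hinge +0.150·(2.2−10) = -1.1700
  Pd branch = 1.77·Pd^0.52·e^(0.02·RH+f) = 21.71 μm/a
  Cl⁻ term: 0.102·349.2^0.62·exp(0.033·67+0.04·2.2) = 38.35
  sum: 21.71 + 38.35 → r_corr = 60.06 μm/a
Power-law: D(12) = r_corr · 12^0.523
  D(12) = 60.06 × 12^0.523 = 60.06 × 3.668 = 220.3 μm

D(12) = 220 μm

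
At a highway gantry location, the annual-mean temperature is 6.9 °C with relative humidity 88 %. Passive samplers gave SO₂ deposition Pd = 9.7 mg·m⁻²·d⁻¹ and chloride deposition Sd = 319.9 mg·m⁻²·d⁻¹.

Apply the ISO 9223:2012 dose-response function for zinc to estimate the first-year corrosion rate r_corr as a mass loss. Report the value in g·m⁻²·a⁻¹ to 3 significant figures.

zinc: T≤10 °C ⇒ hinge +0.038·(6.9−10) = -0.1178
  SO₂ term: 0.0129·9.7^0.44·exp(0.046·88-0.1178) = 1.785
  Sd branch = 0.0175·Sd^0.57·e^(0.008·RH+0.085·T) = 1.704 μm/a
  sum: 1.785 + 1.704 → r_corr = 3.489 μm/a
Convert to mass loss: 3.489 μm/a × 7.14 g/cm³ = 24.91 g·m⁻²·a⁻¹

r_corr = 24.9 g·m⁻²·a⁻¹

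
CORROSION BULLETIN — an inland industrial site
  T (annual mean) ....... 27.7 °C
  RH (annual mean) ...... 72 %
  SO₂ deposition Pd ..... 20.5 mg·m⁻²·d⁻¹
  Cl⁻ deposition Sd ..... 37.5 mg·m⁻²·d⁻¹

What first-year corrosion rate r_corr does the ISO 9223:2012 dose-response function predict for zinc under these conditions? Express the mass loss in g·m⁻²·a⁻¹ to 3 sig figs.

r_corr = 21.2 g·m⁻²·a⁻¹

zinc: temperature factor f = -0.071·(17.7) = -1.2567
  sulphur-dioxide contribution → 0.3805 μm/a
  chloride contribution → 2.588 μm/a
  total first-year rate 2.968 μm/a
Convert to mass loss: 2.968 μm/a × 7.14 g/cm³ = 21.19 g·m⁻²·a⁻¹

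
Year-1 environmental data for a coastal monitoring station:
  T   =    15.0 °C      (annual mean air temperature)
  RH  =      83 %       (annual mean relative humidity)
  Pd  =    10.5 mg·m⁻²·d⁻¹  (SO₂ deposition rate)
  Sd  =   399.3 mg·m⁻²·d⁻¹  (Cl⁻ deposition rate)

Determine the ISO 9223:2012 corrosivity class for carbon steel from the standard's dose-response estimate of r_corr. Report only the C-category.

C5

carbon steel: temperature factor f = -0.054·(5.0) = -0.2700
  Pd branch = 1.77·Pd^0.52·e^(0.02·RH+f) = 24.14 μm/a
  Cl⁻ term: 0.102·399.3^0.62·exp(0.033·83+0.04·15.0) = 117.9
  r_corr = 24.14 + 117.9 = 142 μm/a
142 μm/a falls in (80, 200] for carbon steel → category C5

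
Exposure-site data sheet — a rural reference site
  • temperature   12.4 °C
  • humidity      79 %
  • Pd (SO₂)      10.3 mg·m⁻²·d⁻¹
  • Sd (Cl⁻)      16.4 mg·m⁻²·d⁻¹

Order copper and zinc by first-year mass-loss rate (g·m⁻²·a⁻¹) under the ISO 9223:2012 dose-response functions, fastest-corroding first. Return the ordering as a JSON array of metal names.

["copper", "zinc"]

copper: f(T) = -0.080·(T−10) [T>10 °C] = -0.1920
  SO₂ term: 0.0053·10.3^0.26·exp(0.059·79-0.1920) = 0.8482
  Cl⁻ term: 0.01025·16.4^0.27·exp(0.036·79+0.049·12.4) = 0.6882
  r_corr = 0.8482 + 0.6882 = 1.536 μm/a
  mass loss = 1.536 μm/a × 8.96 g/cm³ = 13.77 g·m⁻²·a⁻¹
zinc: temperature factor f = -0.071·(2.4) = -0.1704
  Pd branch = 0.0129·Pd^0.44·e^(0.046·RH+f) = 1.149 μm/a
  Cl⁻ term: 0.0175·16.4^0.57·exp(0.008·79+0.085·12.4) = 0.4653
  r_corr = 1.149 + 0.4653 = 1.615 μm/a
  mass loss = 1.615 μm/a × 7.14 g/cm³ = 11.53 g·m⁻²·a⁻¹
Ordering by g·m⁻²·a⁻¹: copper (13.8) > zinc (11.5)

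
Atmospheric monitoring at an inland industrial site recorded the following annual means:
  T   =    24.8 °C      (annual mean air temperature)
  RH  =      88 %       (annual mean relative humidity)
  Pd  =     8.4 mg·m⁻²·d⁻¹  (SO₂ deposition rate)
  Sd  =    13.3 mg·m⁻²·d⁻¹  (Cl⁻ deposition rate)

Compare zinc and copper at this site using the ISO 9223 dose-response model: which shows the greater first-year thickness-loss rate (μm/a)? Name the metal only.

zinc: T>10 °C ⇒ hinge -0.071·(24.8−10) = -1.0508
  Pd branch = 0.0129·Pd^0.44·e^(0.046·RH+f) = 0.6591 μm/a
  Sd branch = 0.0175·Sd^0.57·e^(0.008·RH+0.085·T) = 1.273 μm/a
  r_corr = 0.6591 + 1.273 = 1.932 μm/a
copper: temperature factor f = -0.080·(14.8) = -1.1840
  Pd branch = 0.0053·Pd^0.26·e^(0.059·RH+f) = 0.5073 μm/a
  Sd branch = 0.01025·Sd^0.27·e^(0.036·RH+0.049·T) = 1.651 μm/a
  sum: 0.5073 + 1.651 → r_corr = 2.158 μm/a
Ordering by μm/a: copper (2.16) > zinc (1.93)

copper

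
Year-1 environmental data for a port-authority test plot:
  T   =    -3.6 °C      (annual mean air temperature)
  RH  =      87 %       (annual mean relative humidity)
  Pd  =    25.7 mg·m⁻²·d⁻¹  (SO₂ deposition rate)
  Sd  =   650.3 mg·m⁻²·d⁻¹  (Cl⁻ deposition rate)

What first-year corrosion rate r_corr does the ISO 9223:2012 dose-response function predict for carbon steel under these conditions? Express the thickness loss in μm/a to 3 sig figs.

carbon steel: f(T) = +0.150·(T−10) [T≤10 °C] = -2.0400
  sulphur-dioxide contribution → 7.093 μm/a
  chloride contribution → 86.51 μm/a
  total first-year rate 93.6 μm/a

r_corr = 93.6 μm/a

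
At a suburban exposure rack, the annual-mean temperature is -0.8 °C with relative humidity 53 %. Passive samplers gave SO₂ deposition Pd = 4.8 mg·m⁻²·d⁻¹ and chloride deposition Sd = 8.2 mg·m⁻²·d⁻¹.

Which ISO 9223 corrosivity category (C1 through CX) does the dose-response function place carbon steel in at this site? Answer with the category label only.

carbon steel: temperature factor f = +0.150·(-10.8) = -1.6200
  SO₂ term: 1.77·4.8^0.52·exp(0.02·53-1.6200) = 2.286
  Cl⁻ term: 0.102·8.2^0.62·exp(0.033·53+0.04·-0.8) = 2.093
  r_corr = 2.286 + 2.093 = 4.379 μm/a
4.38 μm/a falls in (1.3, 25] for carbon steel → category C2

C2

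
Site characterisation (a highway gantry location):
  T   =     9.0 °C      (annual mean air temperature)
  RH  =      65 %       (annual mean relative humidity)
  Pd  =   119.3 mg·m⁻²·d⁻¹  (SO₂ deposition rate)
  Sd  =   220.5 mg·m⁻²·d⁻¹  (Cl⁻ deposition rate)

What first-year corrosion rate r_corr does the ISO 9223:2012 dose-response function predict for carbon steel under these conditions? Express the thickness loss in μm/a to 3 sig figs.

carbon steel: T≤10 °C ⇒ hinge +0.150·(9.0−10) = -0.1500
  Pd branch = 1.77·Pd^0.52·e^(0.02·RH+f) = 67.18 μm/a
  Sd branch = 0.102·Sd^0.62·e^(0.033·RH+0.04·T) = 35.43 μm/a
  r_corr = 67.18 + 35.43 = 102.6 μm/a

r_corr = 103 μm/a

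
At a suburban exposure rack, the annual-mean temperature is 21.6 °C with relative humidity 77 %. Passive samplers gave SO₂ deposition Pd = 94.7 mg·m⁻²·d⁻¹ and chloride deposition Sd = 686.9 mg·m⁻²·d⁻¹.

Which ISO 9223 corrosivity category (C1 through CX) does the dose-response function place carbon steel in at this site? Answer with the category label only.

carbon steel: T>10 °C ⇒ hinge -0.054·(21.6−10) = -0.6264
  Pd branch = 1.77·Pd^0.52·e^(0.02·RH+f) = 47.04 μm/a
  Sd branch = 0.102·Sd^0.62·e^(0.033·RH+0.04·T) = 176.3 μm/a
  r_corr = 47.04 + 176.3 = 223.3 μm/a
223 μm/a falls in (200, 700] for carbon steel → category CX

CX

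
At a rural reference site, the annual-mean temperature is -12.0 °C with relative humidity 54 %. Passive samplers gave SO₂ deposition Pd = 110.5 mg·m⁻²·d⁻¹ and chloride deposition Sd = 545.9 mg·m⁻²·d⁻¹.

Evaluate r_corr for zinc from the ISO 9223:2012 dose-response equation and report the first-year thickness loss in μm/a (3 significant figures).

zinc: T≤10 °C ⇒ hinge +0.038·(-12.0−10) = -0.8360
  SO₂ term: 0.0129·110.5^0.44·exp(0.046·54-0.8360) = 0.5314
  Sd branch = 0.0175·Sd^0.57·e^(0.008·RH+0.085·T) = 0.353 μm/a
  sum: 0.5314 + 0.353 → r_corr = 0.8844 μm/a

r_corr = 0.884 μm/a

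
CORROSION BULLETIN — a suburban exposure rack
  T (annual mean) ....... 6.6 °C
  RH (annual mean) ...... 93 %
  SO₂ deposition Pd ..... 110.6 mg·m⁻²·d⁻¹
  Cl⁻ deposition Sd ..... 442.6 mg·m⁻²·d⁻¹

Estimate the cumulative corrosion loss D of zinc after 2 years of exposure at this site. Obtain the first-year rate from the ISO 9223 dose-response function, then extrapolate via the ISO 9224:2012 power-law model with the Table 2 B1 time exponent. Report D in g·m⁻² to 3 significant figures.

D(2) = 107 g·m⁻²

zinc: f(T) = +0.038·(T−10) [T≤10 °C] = -0.1292
  sulphur-dioxide contribution → 6.481 μm/a
  chloride contribution → 2.08 μm/a
  ⇒ r_corr(zinc) = 8.561 μm/a
Power-law: D(2) = r_corr · 2^0.813
  D(2) = 8.561 × 2^0.813 = 8.561 × 1.757 = 15.04 μm
  Mass loss = 15.04 μm × 7.14 g/cm³ = 107.4 g·m⁻²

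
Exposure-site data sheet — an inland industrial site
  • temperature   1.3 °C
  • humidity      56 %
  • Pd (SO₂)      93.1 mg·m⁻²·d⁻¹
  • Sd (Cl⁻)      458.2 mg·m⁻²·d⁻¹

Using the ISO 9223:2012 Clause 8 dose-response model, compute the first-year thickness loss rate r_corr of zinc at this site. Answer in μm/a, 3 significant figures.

zinc: T≤10 °C ⇒ hinge +0.038·(1.3−10) = -0.3306
  Pd branch = 0.0129·Pd^0.44·e^(0.046·RH+f) = 0.8956 μm/a
  Cl⁻ term: 0.0175·458.2^0.57·exp(0.008·56+0.085·1.3) = 1.006
  r_corr = 0.8956 + 1.006 = 1.901 μm/a

r_corr = 1.90 μm/a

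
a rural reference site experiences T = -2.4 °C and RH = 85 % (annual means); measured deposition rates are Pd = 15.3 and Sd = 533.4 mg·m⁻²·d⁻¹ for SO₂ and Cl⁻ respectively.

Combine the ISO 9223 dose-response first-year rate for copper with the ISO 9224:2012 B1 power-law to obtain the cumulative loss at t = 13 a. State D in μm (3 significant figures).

copper: T≤10 °C ⇒ hinge +0.126·(-2.4−10) = -1.5624
  Pd branch = 0.0053·Pd^0.26·e^(0.059·RH+f) = 0.3402 μm/a
  Cl⁻ term: 0.01025·533.4^0.27·exp(0.036·85+0.049·-2.4) = 1.059
  sum: 0.3402 + 1.059 → r_corr = 1.399 μm/a
Long-term exponent b (ISO 9224 Table 2, B1) = 0.667
  D(13) = 1.399 × 13^0.667 = 1.399 × 5.534 = 7.743 μm

D(13) = 7.74 μm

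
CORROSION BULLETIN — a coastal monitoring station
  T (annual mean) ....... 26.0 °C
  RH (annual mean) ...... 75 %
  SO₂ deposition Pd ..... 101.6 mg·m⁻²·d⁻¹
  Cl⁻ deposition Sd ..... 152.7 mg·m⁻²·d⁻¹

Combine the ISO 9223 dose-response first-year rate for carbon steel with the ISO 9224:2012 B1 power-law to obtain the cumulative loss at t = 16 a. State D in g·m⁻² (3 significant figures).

D(16) = 3.83e+03 g·m⁻²

carbon steel: T>10 °C ⇒ hinge -0.054·(26.0−10) = -0.8640
  SO₂ term: 1.77·101.6^0.52·exp(0.02·75-0.8640) = 36.96
  Cl⁻ term: 0.102·152.7^0.62·exp(0.033·75+0.04·26.0) = 77.47
  sum: 36.96 + 77.47 → r_corr = 114.4 μm/a
Long-term exponent b (ISO 9224 Table 2, B1) = 0.523
  D(16) = 114.4 × 16^0.523 = 114.4 × 4.263 = 487.9 μm
  Mass loss = 487.9 μm × 7.85 g/cm³ = 3830 g·m⁻²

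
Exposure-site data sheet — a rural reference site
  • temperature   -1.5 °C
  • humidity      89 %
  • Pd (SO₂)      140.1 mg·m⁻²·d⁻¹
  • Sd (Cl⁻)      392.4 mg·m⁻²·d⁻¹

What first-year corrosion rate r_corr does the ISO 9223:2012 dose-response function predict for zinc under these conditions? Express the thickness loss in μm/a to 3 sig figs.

zinc: T≤10 °C ⇒ hinge +0.038·(-1.5−10) = -0.4370
  Pd branch = 0.0129·Pd^0.44·e^(0.046·RH+f) = 4.398 μm/a
  Cl⁻ term: 0.0175·392.4^0.57·exp(0.008·89+0.085·-1.5) = 0.9447
  sum: 4.398 + 0.9447 → r_corr = 5.343 μm/a

r_corr = 5.34 μm/a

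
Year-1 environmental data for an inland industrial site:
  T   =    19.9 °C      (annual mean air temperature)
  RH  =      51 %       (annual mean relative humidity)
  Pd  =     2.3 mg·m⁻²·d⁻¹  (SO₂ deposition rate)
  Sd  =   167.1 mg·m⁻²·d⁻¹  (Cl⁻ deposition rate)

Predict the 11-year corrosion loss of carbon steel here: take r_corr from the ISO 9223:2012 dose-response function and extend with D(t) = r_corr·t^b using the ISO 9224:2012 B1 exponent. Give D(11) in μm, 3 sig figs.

carbon steel: T>10 °C ⇒ hinge -0.054·(19.9−10) = -0.5346
  SO₂ term: 1.77·2.3^0.52·exp(0.02·51-0.5346) = 4.435
  Sd branch = 0.102·Sd^0.62·e^(0.033·RH+0.04·T) = 29.07 μm/a
  sum: 4.435 + 29.07 → r_corr = 33.51 μm/a
Power-law: D(11) = r_corr · 11^0.523
  D(11) = 33.51 × 11^0.523 = 33.51 × 3.505 = 117.4 μm

D(11) = 117 μm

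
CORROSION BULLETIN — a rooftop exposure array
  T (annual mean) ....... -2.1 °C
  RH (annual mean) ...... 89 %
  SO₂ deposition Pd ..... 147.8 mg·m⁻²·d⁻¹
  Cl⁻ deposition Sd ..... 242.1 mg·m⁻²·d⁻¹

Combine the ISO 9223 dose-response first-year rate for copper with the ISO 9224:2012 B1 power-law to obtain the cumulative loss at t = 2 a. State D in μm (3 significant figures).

D(2) = 2.87 μm

copper: f(T) = +0.126·(T−10) [T≤10 °C] = -1.5246
  Pd branch = 0.0053·Pd^0.26·e^(0.059·RH+f) = 0.8068 μm/a
  Cl⁻ term: 0.01025·242.1^0.27·exp(0.036·89+0.049·-2.1) = 1.003
  r_corr = 0.8068 + 1.003 = 1.81 μm/a
Power-law: D(2) = r_corr · 2^0.667
  D(2) = 1.81 × 2^0.667 = 1.81 × 1.588 = 2.873 μm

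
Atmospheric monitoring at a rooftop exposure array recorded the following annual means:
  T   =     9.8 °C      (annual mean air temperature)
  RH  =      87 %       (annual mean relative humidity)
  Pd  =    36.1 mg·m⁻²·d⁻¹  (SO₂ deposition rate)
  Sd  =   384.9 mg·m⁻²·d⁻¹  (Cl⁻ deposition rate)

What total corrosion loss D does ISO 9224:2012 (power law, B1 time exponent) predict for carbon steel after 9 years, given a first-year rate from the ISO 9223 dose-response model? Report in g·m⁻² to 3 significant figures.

D(9) = 4.21e+03 g·m⁻²

carbon steel: temperature factor f = +0.150·(-0.2) = -0.0300
  SO₂ term: 1.77·36.1^0.52·exp(0.02·87-0.0300) = 63.17
  Cl⁻ term: 0.102·384.9^0.62·exp(0.033·87+0.04·9.8) = 106.8
  r_corr = 63.17 + 106.8 = 170 μm/a
Power-law: D(9) = r_corr · 9^0.523
  D(9) = 170 × 9^0.523 = 170 × 3.156 = 536.4 μm
  Mass loss = 536.4 μm × 7.85 g/cm³ = 4211 g·m⁻²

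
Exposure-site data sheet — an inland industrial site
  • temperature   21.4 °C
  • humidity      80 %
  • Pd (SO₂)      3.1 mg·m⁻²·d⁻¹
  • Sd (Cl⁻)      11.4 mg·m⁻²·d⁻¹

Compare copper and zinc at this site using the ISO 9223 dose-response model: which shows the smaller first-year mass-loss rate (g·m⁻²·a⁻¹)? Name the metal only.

zinc

copper: T>10 °C ⇒ hinge -0.080·(21.4−10) = -0.9120
  Pd branch = 0.0053·Pd^0.26·e^(0.059·RH+f) = 0.3205 μm/a
  Sd branch = 0.01025·Sd^0.27·e^(0.036·RH+0.049·T) = 1.005 μm/a
  sum: 0.3205 + 1.005 → r_corr = 1.326 μm/a
  mass loss = 1.326 μm/a × 8.96 g/cm³ = 11.88 g·m⁻²·a⁻¹
zinc: T>10 °C ⇒ hinge -0.071·(21.4−10) = -0.8094
  Pd branch = 0.0129·Pd^0.44·e^(0.046·RH+f) = 0.3745 μm/a
  Cl⁻ term: 0.0175·11.4^0.57·exp(0.008·80+0.085·21.4) = 0.8192
  sum: 0.3745 + 0.8192 → r_corr = 1.194 μm/a
  mass loss = 1.194 μm/a × 7.14 g/cm³ = 8.523 g·m⁻²·a⁻¹
Ordering by g·m⁻²·a⁻¹: copper (11.9) > zinc (8.52)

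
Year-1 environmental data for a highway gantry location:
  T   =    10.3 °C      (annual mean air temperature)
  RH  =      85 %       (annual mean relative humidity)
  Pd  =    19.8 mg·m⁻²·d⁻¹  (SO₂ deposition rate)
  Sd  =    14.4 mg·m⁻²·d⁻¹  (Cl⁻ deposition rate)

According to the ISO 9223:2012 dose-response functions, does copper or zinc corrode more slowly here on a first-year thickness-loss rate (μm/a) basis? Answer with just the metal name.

copper

copper: temperature factor f = -0.080·(0.3) = -0.0240
  SO₂ term: 0.0053·19.8^0.26·exp(0.059·85-0.0240) = 1.694
  Sd branch = 0.01025·Sd^0.27·e^(0.036·RH+0.049·T) = 0.7441 μm/a
  r_corr = 1.694 + 0.7441 = 2.438 μm/a
zinc: temperature factor f = -0.071·(0.3) = -0.0213
  Pd branch = 0.0129·Pd^0.44·e^(0.046·RH+f) = 2.344 μm/a
  Sd branch = 0.0175·Sd^0.57·e^(0.008·RH+0.085·T) = 0.3792 μm/a
  r_corr = 2.344 + 0.3792 = 2.723 μm/a
Ordering by μm/a: zinc (2.72) > copper (2.44)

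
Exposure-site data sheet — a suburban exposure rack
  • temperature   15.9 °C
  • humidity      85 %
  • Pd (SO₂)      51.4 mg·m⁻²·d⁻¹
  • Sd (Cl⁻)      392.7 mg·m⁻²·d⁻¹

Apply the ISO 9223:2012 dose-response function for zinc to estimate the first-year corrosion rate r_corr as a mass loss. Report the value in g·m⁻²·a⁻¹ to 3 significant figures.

zinc: f(T) = -0.071·(T−10) [T>10 °C] = -0.4189
  Pd branch = 0.0129·Pd^0.44·e^(0.046·RH+f) = 2.397 μm/a
  Sd branch = 0.0175·Sd^0.57·e^(0.008·RH+0.085·T) = 4.017 μm/a
  sum: 2.397 + 4.017 → r_corr = 6.414 μm/a
Convert to mass loss: 6.414 μm/a × 7.14 g/cm³ = 45.79 g·m⁻²·a⁻¹

r_corr = 45.8 g·m⁻²·a⁻¹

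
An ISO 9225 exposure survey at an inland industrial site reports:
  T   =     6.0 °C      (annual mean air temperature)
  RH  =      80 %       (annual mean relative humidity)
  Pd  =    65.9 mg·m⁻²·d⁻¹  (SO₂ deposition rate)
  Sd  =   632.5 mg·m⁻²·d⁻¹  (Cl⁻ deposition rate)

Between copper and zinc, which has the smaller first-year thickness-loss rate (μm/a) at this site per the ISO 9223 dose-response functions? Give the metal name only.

copper

copper: f(T) = +0.126·(T−10) [T≤10 °C] = -0.5040
  Pd branch = 0.0053·Pd^0.26·e^(0.059·RH+f) = 1.067 μm/a
  Cl⁻ term: 0.01025·632.5^0.27·exp(0.036·80+0.049·6.0) = 1.398
  r_corr = 1.067 + 1.398 = 2.465 μm/a
zinc: f(T) = +0.038·(T−10) [T≤10 °C] = -0.1520
  Pd branch = 0.0129·Pd^0.44·e^(0.046·RH+f) = 2.774 μm/a
  Cl⁻ term: 0.0175·632.5^0.57·exp(0.008·80+0.085·6.0) = 2.183
  r_corr = 2.774 + 2.183 = 4.957 μm/a
Ordering by μm/a: zinc (4.96) > copper (2.46)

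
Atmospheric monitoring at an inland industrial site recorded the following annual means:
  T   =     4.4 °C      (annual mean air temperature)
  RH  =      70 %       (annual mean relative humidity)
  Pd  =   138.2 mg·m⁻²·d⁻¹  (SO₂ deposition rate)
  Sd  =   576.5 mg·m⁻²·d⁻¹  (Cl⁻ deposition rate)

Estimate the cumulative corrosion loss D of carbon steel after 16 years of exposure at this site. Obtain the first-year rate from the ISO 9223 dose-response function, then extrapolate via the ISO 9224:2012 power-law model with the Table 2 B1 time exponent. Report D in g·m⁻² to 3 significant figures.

D(16) = 3.46e+03 g·m⁻²

carbon steel: T≤10 °C ⇒ hinge +0.150·(4.4−10) = -0.8400
  SO₂ term: 1.77·138.2^0.52·exp(0.02·70-0.8400) = 40.2
  Sd branch = 0.102·Sd^0.62·e^(0.033·RH+0.04·T) = 63.09 μm/a
  sum: 40.2 + 63.09 → r_corr = 103.3 μm/a
ISO 9224: D(t) = r_corr · t^b with b = 0.523 (carbon steel, B1)
  D(16) = 103.3 × 16^0.523 = 103.3 × 4.263 = 440.4 μm
  Mass loss = 440.4 μm × 7.85 g/cm³ = 3457 g·m⁻²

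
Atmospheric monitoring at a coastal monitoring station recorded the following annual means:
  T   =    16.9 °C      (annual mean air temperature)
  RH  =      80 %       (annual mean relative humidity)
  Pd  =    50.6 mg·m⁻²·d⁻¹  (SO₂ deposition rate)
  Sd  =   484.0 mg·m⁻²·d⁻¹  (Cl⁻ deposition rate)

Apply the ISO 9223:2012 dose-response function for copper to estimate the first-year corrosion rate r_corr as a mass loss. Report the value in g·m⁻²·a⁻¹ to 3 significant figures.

r_corr = 28.4 g·m⁻²·a⁻¹

copper: f(T) = -0.080·(T−10) [T>10 °C] = -0.5520
  SO₂ term: 0.0053·50.6^0.26·exp(0.059·80-0.5520) = 0.9495
  Cl⁻ term: 0.01025·484.0^0.27·exp(0.036·80+0.049·16.9) = 2.218
  r_corr = 0.9495 + 2.218 = 3.168 μm/a
Convert to mass loss: 3.168 μm/a × 8.96 g/cm³ = 28.38 g·m⁻²·a⁻¹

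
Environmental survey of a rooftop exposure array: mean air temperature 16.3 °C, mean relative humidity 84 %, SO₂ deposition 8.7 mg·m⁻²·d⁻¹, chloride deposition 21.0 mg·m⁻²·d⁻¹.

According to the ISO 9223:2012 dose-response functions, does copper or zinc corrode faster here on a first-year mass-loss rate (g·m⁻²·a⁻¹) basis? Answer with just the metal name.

copper: temperature factor f = -0.080·(6.3) = -0.5040
  Pd branch = 0.0053·Pd^0.26·e^(0.059·RH+f) = 0.798 μm/a
  Sd branch = 0.01025·Sd^0.27·e^(0.036·RH+0.049·T) = 1.066 μm/a
  sum: 0.798 + 1.066 → r_corr = 1.864 μm/a
  mass loss = 1.864 μm/a × 8.96 g/cm³ = 16.71 g·m⁻²·a⁻¹
zinc: f(T) = -0.071·(T−10) [T>10 °C] = -0.4473
  Pd branch = 0.0129·Pd^0.44·e^(0.046·RH+f) = 1.018 μm/a
  Sd branch = 0.0175·Sd^0.57·e^(0.008·RH+0.085·T) = 0.7767 μm/a
  r_corr = 1.018 + 0.7767 = 1.795 μm/a
  mass loss = 1.795 μm/a × 7.14 g/cm³ = 12.82 g·m⁻²·a⁻¹
Ordering by g·m⁻²·a⁻¹: copper (16.7) > zinc (12.8)

copper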